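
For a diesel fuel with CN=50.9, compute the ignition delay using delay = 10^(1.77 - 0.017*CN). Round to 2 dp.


delay = 10^(1.77 - 0.017*CN)
Exponent = 1.77 - 0.017*50.9 = 0.9047
delay = 10^0.9047 = 8.03 ms


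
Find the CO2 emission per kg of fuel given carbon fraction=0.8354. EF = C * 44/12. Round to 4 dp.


EF = C_frac * (M_CO2 / M_C)
EF = 0.8354 * (44/12)
EF = 0.8354 * 3.666667 = 3.0631 kg_CO2/kg_fuel


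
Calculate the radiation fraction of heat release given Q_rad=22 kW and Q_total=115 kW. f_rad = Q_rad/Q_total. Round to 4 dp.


f_rad = Q_rad / Q_total
f_rad = 22 / 115 = 0.1913


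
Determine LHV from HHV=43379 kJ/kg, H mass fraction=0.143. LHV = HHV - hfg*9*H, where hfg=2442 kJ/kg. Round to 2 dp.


LHV = HHV - hfg * 9 * H
Water correction = 2442 * 9 * 0.143 = 3142.854 kJ/kg
LHV = 43379 - 3142.854 = 40236.15 kJ/kg


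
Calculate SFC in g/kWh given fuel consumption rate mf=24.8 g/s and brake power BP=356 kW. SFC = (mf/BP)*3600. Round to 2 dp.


SFC = (mf / BP) * 3600
Rate = 24.8 / 356 = 0.069663 g/(s*kW)
SFC = 0.069663 * 3600 = 250.79 g/kWh


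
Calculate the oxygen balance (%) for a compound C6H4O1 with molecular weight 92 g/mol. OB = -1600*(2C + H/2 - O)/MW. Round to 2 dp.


OB = -1600 * (2C + H/2 - O) / MW
Inner = 2*6 + 4/2 - 1 = 13.00
OB = -1600 * 13.00 / 92 = -226.09%


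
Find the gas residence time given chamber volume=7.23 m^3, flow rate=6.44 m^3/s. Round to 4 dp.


tau = V / Q_flow
tau = 7.23 / 6.44 = 1.1227 s


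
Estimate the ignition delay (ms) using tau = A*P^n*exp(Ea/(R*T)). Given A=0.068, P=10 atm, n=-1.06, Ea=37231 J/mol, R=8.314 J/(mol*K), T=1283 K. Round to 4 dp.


tau = A * P^n * exp(Ea/(R*T))
P^n = 10^(-1.06) = 0.08709636
Ea/(R*T) = 37231/(8.314*1283) = 3.490342
exp(Ea/(R*T)) = 32.797173
tau = 0.068 * 0.08709636 * 32.797173 = 0.1942 ms


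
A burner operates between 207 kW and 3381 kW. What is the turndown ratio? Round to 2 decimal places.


TDR = Q_max / Q_min
TDR = 3381 / 207 = 16.33


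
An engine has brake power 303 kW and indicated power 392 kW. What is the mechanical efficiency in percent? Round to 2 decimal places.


eta_mech = (BP / IP) * 100
Ratio = 303 / 392 = 0.7730
eta_mech = 0.7730 * 100 = 77.30%


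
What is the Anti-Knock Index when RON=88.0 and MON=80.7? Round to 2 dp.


AKI = (RON + MON) / 2
AKI = (88.0 + 80.7) / 2
AKI = 168.7 / 2 = 84.35


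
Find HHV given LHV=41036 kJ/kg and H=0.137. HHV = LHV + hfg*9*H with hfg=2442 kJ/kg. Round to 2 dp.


HHV = LHV + hfg * 9 * H
Water addition = 2442 * 9 * 0.137 = 3010.986 kJ/kg
HHV = 41036 + 3010.986 = 44046.99 kJ/kg


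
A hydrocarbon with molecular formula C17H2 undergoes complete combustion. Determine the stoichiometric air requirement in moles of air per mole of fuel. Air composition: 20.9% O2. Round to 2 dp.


Balanced combustion: C17H2 + 17.5 O2 -> 17 CO2 + 1 H2O
O2 needed = C + H/4 = 17 + 2/4 = 17.50 moles
Air moles = O2 / 0.209 = 17.50 / 0.209 = 83.73 moles air


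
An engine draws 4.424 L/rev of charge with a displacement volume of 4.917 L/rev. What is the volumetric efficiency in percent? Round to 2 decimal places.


eta_v = (V_actual / V_disp) * 100
Ratio = 4.424 / 4.917 = 0.8997
eta_v = 0.8997 * 100 = 89.97%


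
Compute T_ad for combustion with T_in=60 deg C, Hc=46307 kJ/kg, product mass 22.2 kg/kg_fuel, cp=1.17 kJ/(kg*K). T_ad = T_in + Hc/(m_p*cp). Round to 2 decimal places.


T_ad = T_in + Hc / (m_p * cp)
Denominator = 22.2 * 1.17 = 25.9740
Temperature rise = 46307 / 25.9740 = 1782.82 K
T_ad = 60 + 1782.82 = 1842.82 deg C


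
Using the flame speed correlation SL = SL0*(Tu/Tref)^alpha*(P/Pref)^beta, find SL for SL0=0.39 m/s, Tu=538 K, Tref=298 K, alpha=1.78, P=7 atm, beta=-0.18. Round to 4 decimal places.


SL = SL0 * (Tu/Tref)^alpha * (P/Pref)^beta
T ratio = 538/298 = 1.80536913
(T ratio)^alpha = 1.80536913^1.78 = 2.862118
(P/Pref)^beta = 7^(-0.18) = 0.704502
SL = 0.39 * 2.862118 * 0.704502 = 0.7864 m/s


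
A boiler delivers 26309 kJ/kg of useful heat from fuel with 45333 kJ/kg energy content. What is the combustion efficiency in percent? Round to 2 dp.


Efficiency = (Q_useful / Q_fuel) * 100
Efficiency = (26309 / 45333) * 100
Efficiency = 0.5803 * 100 = 58.03%


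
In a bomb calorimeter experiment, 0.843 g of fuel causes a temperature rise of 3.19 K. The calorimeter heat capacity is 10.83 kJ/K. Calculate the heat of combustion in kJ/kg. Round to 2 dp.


Hc = C_cal * delta_T / m_fuel
Q_released = 10.83 * 3.19 = 34.5477 kJ
m_fuel = 0.843 g = 0.843/1000 kg = 0.000843 kg
Hc = 34.5477 / 0.000843 = 40981.85 kJ/kg


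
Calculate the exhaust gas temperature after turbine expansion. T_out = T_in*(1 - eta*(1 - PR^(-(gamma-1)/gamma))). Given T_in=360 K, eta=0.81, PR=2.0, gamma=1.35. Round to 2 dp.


T_out = T_in * (1 - eta * (1 - PR^(-(gamma-1)/gamma)))
Exponent = -(1.35-1)/1.35 = -0.25925926
PR^exp = 2.0^(-0.25925926) = 0.83551680
Factor = 1 - 0.81*(1 - 0.83551680) = 0.86676861
T_out = 360 * 0.86676861 = 312.04 K


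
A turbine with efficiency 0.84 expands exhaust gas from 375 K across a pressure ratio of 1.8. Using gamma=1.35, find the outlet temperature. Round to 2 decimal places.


T_out = T_in * (1 - eta * (1 - PR^(-(gamma-1)/gamma)))
Exponent = -(1.35-1)/1.35 = -0.25925926
PR^exp = 1.8^(-0.25925926) = 0.85865408
Factor = 1 - 0.84*(1 - 0.85865408) = 0.88126943
T_out = 375 * 0.88126943 = 330.48 K


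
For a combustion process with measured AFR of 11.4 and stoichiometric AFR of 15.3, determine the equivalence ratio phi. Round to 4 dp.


phi = AFR_stoich / AFR_actual
phi = 15.3 / 11.4 = 1.3421


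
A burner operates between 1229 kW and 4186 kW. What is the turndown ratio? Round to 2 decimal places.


TDR = Q_max / Q_min
TDR = 4186 / 1229 = 3.41


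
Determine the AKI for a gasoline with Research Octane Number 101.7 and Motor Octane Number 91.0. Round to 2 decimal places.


AKI = (RON + MON) / 2
AKI = (101.7 + 91.0) / 2
AKI = 192.7 / 2 = 96.35


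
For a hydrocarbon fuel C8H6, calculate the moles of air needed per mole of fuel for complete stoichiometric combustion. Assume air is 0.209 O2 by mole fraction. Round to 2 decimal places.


Balanced combustion: C8H6 + 9.5 O2 -> 8 CO2 + 3 H2O
O2 needed = C + H/4 = 8 + 6/4 = 9.50 moles
Air moles = O2 / 0.209 = 9.50 / 0.209 = 45.45 moles air


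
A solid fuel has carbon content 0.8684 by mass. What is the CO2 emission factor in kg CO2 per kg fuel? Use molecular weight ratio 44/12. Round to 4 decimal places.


EF = C_frac * (M_CO2 / M_C)
EF = 0.8684 * (44/12)
EF = 0.8684 * 3.666667 = 3.1841 kg_CO2/kg_fuel


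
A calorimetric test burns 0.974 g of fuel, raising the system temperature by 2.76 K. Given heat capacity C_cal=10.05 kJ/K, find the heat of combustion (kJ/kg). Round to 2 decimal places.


Hc = C_cal * delta_T / m_fuel
Q_released = 10.05 * 2.76 = 27.7380 kJ
m_fuel = 0.974 g = 0.974/1000 kg = 0.000974 kg
Hc = 27.7380 / 0.000974 = 28478.44 kJ/kg


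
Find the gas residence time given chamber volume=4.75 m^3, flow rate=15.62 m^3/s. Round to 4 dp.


tau = V / Q_flow
tau = 4.75 / 15.62 = 0.3041 s


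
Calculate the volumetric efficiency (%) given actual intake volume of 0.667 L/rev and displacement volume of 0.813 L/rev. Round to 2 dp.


eta_v = (V_actual / V_disp) * 100
Ratio = 0.667 / 0.813 = 0.8204
eta_v = 0.8204 * 100 = 82.04%


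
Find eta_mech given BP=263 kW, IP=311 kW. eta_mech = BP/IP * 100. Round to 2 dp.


eta_mech = (BP / IP) * 100
Ratio = 263 / 311 = 0.8457
eta_mech = 0.8457 * 100 = 84.57%


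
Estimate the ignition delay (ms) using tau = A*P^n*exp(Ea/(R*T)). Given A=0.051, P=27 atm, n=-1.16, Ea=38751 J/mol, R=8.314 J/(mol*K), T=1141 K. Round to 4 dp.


tau = A * P^n * exp(Ea/(R*T))
P^n = 27^(-1.16) = 0.02185838
Ea/(R*T) = 38751/(8.314*1141) = 4.084955
exp(Ea/(R*T)) = 59.439248
tau = 0.051 * 0.02185838 * 59.439248 = 0.0663 ms


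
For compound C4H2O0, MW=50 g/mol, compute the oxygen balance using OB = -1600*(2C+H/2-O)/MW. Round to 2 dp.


OB = -1600 * (2C + H/2 - O) / MW
Inner = 2*4 + 2/2 - 0 = 9.00
OB = -1600 * 9.00 / 50 = -288.00%


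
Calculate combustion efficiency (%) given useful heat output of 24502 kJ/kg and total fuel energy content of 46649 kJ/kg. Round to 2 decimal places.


Efficiency = (Q_useful / Q_fuel) * 100
Efficiency = (24502 / 46649) * 100
Efficiency = 0.5252 * 100 = 52.52%


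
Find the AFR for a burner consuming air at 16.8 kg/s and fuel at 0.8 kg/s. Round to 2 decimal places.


AFR = m_air / m_fuel
AFR = 16.8 / 0.8 = 21.00


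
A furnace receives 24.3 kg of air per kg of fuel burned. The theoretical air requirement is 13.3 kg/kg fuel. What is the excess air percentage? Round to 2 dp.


Excess air = actual - stoichiometric = 24.3 - 13.3 = 11.00 kg/kg fuel
Excess air % = (excess / stoich) * 100 = (11.00 / 13.3) * 100 = 82.71%


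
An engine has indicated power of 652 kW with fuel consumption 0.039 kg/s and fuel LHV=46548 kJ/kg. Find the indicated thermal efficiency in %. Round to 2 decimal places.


eta_ith = (IP / (mf * LHV)) * 100
Denominator = 0.039 * 46548 = 1815.3720 kW
eta_ith = (652 / 1815.3720) * 100 = 35.92%


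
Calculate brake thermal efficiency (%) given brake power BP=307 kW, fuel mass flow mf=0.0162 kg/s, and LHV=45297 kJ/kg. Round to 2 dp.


eta_BTE = (BP / (mf * LHV)) * 100
Denominator = 0.0162 * 45297 = 733.8114 kW
eta_BTE = (307 / 733.8114) * 100 = 41.84%


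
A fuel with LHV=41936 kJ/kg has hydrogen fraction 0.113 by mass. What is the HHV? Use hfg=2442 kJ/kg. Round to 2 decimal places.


HHV = LHV + hfg * 9 * H
Water addition = 2442 * 9 * 0.113 = 2483.514 kJ/kg
HHV = 41936 + 2483.514 = 44419.51 kJ/kg


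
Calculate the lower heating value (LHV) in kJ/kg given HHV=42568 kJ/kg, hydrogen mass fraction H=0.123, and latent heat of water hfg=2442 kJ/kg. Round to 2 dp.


LHV = HHV - hfg * 9 * H
Water correction = 2442 * 9 * 0.123 = 2703.294 kJ/kg
LHV = 42568 - 2703.294 = 39864.71 kJ/kg


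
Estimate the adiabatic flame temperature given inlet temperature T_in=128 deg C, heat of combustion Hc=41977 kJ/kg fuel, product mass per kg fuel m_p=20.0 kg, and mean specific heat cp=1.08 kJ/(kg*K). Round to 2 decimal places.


T_ad = T_in + Hc / (m_p * cp)
Denominator = 20.0 * 1.08 = 21.6000
Temperature rise = 41977 / 21.6000 = 1943.38 K
T_ad = 128 + 1943.38 = 2071.38 deg C


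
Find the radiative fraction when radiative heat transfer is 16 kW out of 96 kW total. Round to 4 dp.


f_rad = Q_rad / Q_total
f_rad = 16 / 96 = 0.1667


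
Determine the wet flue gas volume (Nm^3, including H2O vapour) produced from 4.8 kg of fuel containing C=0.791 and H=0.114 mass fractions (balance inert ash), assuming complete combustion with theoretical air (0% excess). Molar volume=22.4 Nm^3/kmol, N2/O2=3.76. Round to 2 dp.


Per kg fuel: CO2 = (C/12 kmol)*22.4 = (0.791/12)*22.4 = 1.47653 Nm^3
Per kg fuel: H2O = (H/2 kmol)*22.4 = (0.114/2)*22.4 = 1.27680 Nm^3
O2 needed per kg fuel = C/12 + H/4 = 0.791/12 + 0.114/4 = 0.09441667 kmol
Per kg fuel: N2 = O2*3.76*22.4 = 0.09441667*3.76*22.4 = 7.95215 Nm^3
Total per kg = 1.47653 + 1.27680 + 7.95215 = 10.70548 Nm^3
Total = 10.70548 * 4.8 = 51.39 Nm^3


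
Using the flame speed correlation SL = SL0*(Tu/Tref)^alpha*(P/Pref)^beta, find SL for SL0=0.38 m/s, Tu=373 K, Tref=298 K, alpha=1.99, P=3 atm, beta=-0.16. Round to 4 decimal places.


SL = SL0 * (Tu/Tref)^alpha * (P/Pref)^beta
T ratio = 373/298 = 1.25167785
(T ratio)^alpha = 1.25167785^1.99 = 1.563184
(P/Pref)^beta = 3^(-0.16) = 0.838804
SL = 0.38 * 1.563184 * 0.838804 = 0.4983 m/s


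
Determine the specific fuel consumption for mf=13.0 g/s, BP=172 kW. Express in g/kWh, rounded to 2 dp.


SFC = (mf / BP) * 3600
Rate = 13.0 / 172 = 0.075581 g/(s*kW)
SFC = 0.075581 * 3600 = 272.09 g/kWh


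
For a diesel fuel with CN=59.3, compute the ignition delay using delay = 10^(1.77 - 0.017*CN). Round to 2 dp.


delay = 10^(1.77 - 0.017*CN)
Exponent = 1.77 - 0.017*59.3 = 0.7619
delay = 10^0.7619 = 5.78 ms


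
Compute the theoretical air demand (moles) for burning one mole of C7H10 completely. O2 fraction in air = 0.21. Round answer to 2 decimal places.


Balanced combustion: C7H10 + 9.5 O2 -> 7 CO2 + 5 H2O
O2 needed = C + H/4 = 7 + 10/4 = 9.50 moles
Air moles = O2 / 0.21 = 9.50 / 0.21 = 45.24 moles air


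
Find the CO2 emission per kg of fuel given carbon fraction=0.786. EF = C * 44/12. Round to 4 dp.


EF = C_frac * (M_CO2 / M_C)
EF = 0.786 * (44/12)
EF = 0.786 * 3.666667 = 2.8820 kg_CO2/kg_fuel


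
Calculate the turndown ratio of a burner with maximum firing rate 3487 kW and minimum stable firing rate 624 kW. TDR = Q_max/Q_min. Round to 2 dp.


TDR = Q_max / Q_min
TDR = 3487 / 624 = 5.59


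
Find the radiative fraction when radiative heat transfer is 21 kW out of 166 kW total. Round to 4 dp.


f_rad = Q_rad / Q_total
f_rad = 21 / 166 = 0.1265


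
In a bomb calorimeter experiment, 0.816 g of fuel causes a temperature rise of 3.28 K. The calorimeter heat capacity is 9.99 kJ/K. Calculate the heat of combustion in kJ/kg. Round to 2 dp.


Hc = C_cal * delta_T / m_fuel
Q_released = 9.99 * 3.28 = 32.7672 kJ
m_fuel = 0.816 g = 0.816/1000 kg = 0.000816 kg
Hc = 32.7672 / 0.000816 = 40155.88 kJ/kg


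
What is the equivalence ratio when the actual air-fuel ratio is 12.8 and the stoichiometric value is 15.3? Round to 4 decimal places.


phi = AFR_stoich / AFR_actual
phi = 15.3 / 12.8 = 1.1953


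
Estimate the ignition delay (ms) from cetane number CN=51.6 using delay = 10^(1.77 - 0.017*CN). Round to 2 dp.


delay = 10^(1.77 - 0.017*CN)
Exponent = 1.77 - 0.017*51.6 = 0.8928
delay = 10^0.8928 = 7.81 ms


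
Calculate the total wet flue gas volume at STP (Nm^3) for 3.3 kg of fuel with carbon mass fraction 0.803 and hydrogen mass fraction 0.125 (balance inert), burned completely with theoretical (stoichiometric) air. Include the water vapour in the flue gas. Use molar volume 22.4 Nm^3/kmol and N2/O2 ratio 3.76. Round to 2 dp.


Per kg fuel: CO2 = (C/12 kmol)*22.4 = (0.803/12)*22.4 = 1.49893 Nm^3
Per kg fuel: H2O = (H/2 kmol)*22.4 = (0.125/2)*22.4 = 1.40000 Nm^3
O2 needed per kg fuel = C/12 + H/4 = 0.803/12 + 0.125/4 = 0.09816667 kmol
Per kg fuel: N2 = O2*3.76*22.4 = 0.09816667*3.76*22.4 = 8.26799 Nm^3
Total per kg = 1.49893 + 1.40000 + 8.26799 = 11.16692 Nm^3
Total = 11.16692 * 3.3 = 36.85 Nm^3


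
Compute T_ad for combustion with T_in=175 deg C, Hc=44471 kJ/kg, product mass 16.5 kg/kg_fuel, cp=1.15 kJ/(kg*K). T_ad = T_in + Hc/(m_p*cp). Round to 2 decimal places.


T_ad = T_in + Hc / (m_p * cp)
Denominator = 16.5 * 1.15 = 18.9750
Temperature rise = 44471 / 18.9750 = 2343.66 K
T_ad = 175 + 2343.66 = 2518.66 deg C


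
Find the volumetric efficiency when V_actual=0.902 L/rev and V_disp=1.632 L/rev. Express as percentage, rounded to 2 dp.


eta_v = (V_actual / V_disp) * 100
Ratio = 0.902 / 1.632 = 0.5527
eta_v = 0.5527 * 100 = 55.27%


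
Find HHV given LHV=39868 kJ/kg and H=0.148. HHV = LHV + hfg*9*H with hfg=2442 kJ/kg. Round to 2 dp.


HHV = LHV + hfg * 9 * H
Water addition = 2442 * 9 * 0.148 = 3252.744 kJ/kg
HHV = 39868 + 3252.744 = 43120.74 kJ/kg


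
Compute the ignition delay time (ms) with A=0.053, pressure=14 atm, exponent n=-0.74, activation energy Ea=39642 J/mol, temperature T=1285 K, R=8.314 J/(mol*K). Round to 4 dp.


tau = A * P^n * exp(Ea/(R*T))
P^n = 14^(-0.74) = 0.14186173
Ea/(R*T) = 39642/(8.314*1285) = 3.710585
exp(Ea/(R*T)) = 40.877722
tau = 0.053 * 0.14186173 * 40.877722 = 0.3073 ms


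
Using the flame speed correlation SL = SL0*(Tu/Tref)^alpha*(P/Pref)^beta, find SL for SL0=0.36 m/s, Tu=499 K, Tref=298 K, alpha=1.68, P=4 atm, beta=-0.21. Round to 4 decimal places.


SL = SL0 * (Tu/Tref)^alpha * (P/Pref)^beta
T ratio = 499/298 = 1.67449664
(T ratio)^alpha = 1.67449664^1.68 = 2.377528
(P/Pref)^beta = 4^(-0.21) = 0.747425
SL = 0.36 * 2.377528 * 0.747425 = 0.6397 m/s


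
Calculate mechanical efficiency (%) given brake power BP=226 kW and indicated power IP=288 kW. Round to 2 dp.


eta_mech = (BP / IP) * 100
Ratio = 226 / 288 = 0.7847
eta_mech = 0.7847 * 100 = 78.47%


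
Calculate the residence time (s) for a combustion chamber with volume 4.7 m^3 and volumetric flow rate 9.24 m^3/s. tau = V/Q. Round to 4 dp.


tau = V / Q_flow
tau = 4.7 / 9.24 = 0.5087 s


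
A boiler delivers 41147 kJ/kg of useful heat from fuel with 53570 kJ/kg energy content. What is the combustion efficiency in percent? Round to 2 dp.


Efficiency = (Q_useful / Q_fuel) * 100
Efficiency = (41147 / 53570) * 100
Efficiency = 0.7681 * 100 = 76.81%


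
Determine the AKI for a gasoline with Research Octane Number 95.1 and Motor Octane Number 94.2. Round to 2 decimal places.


AKI = (RON + MON) / 2
AKI = (95.1 + 94.2) / 2
AKI = 189.3 / 2 = 94.65


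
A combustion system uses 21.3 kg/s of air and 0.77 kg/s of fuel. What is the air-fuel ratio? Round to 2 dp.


AFR = m_air / m_fuel
AFR = 21.3 / 0.77 = 27.66


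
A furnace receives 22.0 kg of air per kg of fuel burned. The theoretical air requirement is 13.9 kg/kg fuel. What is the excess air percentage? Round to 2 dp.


Excess air = actual - stoichiometric = 22.0 - 13.9 = 8.10 kg/kg fuel
Excess air % = (excess / stoich) * 100 = (8.10 / 13.9) * 100 = 58.27%


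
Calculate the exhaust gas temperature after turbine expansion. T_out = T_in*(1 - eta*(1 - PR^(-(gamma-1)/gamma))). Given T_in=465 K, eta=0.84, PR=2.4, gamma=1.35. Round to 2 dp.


T_out = T_in * (1 - eta * (1 - PR^(-(gamma-1)/gamma)))
Exponent = -(1.35-1)/1.35 = -0.25925926
PR^exp = 2.4^(-0.25925926) = 0.79694200
Factor = 1 - 0.84*(1 - 0.79694200) = 0.82943128
T_out = 465 * 0.82943128 = 385.69 K


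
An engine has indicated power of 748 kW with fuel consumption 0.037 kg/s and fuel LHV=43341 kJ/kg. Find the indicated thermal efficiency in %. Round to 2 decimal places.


eta_ith = (IP / (mf * LHV)) * 100
Denominator = 0.037 * 43341 = 1603.6170 kW
eta_ith = (748 / 1603.6170) * 100 = 46.64%


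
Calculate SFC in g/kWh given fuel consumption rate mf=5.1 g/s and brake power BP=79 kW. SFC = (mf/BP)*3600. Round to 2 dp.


SFC = (mf / BP) * 3600
Rate = 5.1 / 79 = 0.064557 g/(s*kW)
SFC = 0.064557 * 3600 = 232.41 g/kWh


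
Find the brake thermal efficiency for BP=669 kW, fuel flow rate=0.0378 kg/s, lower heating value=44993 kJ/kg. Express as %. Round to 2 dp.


eta_BTE = (BP / (mf * LHV)) * 100
Denominator = 0.0378 * 44993 = 1700.7354 kW
eta_BTE = (669 / 1700.7354) * 100 = 39.34%


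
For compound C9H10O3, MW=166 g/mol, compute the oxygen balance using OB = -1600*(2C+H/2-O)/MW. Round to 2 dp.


OB = -1600 * (2C + H/2 - O) / MW
Inner = 2*9 + 10/2 - 3 = 20.00
OB = -1600 * 20.00 / 166 = -192.77%


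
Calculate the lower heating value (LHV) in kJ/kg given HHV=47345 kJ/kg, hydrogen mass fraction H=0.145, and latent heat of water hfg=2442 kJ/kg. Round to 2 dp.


LHV = HHV - hfg * 9 * H
Water correction = 2442 * 9 * 0.145 = 3186.810 kJ/kg
LHV = 47345 - 3186.810 = 44158.19 kJ/kg


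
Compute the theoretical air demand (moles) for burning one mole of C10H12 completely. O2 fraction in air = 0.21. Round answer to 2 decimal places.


Balanced combustion: C10H12 + 13 O2 -> 10 CO2 + 6 H2O
O2 needed = C + H/4 = 10 + 12/4 = 13.00 moles
Air moles = O2 / 0.21 = 13.00 / 0.21 = 61.90 moles air


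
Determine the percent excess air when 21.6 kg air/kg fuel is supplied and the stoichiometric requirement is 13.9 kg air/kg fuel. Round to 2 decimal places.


Excess air = actual - stoichiometric = 21.6 - 13.9 = 7.70 kg/kg fuel
Excess air % = (excess / stoich) * 100 = (7.70 / 13.9) * 100 = 55.40%


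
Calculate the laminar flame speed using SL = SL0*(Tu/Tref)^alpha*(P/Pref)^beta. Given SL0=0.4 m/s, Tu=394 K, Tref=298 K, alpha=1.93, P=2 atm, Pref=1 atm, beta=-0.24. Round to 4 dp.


SL = SL0 * (Tu/Tref)^alpha * (P/Pref)^beta
T ratio = 394/298 = 1.32214765
(T ratio)^alpha = 1.32214765^1.93 = 1.714235
(P/Pref)^beta = 2^(-0.24) = 0.846745
SL = 0.4 * 1.714235 * 0.846745 = 0.5806 m/s


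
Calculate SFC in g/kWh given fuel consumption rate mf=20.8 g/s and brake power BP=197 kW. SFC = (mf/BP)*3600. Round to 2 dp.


SFC = (mf / BP) * 3600
Rate = 20.8 / 197 = 0.105584 g/(s*kW)
SFC = 0.105584 * 3600 = 380.10 g/kWh


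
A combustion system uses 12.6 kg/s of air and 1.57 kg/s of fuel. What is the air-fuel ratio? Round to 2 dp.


AFR = m_air / m_fuel
AFR = 12.6 / 1.57 = 8.03


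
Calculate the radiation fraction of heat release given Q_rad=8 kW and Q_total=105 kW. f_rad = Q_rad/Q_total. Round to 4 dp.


f_rad = Q_rad / Q_total
f_rad = 8 / 105 = 0.0762


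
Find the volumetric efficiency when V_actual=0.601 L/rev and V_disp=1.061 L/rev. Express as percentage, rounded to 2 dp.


eta_v = (V_actual / V_disp) * 100
Ratio = 0.601 / 1.061 = 0.5664
eta_v = 0.5664 * 100 = 56.64%


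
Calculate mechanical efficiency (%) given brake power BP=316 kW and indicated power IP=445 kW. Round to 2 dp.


eta_mech = (BP / IP) * 100
Ratio = 316 / 445 = 0.7101
eta_mech = 0.7101 * 100 = 71.01%


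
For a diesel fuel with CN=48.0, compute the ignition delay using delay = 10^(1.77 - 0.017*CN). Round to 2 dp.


delay = 10^(1.77 - 0.017*CN)
Exponent = 1.77 - 0.017*48.0 = 0.9540
delay = 10^0.9540 = 8.99 ms


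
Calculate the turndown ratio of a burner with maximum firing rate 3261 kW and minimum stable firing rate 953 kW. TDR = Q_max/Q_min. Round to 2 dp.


TDR = Q_max / Q_min
TDR = 3261 / 953 = 3.42


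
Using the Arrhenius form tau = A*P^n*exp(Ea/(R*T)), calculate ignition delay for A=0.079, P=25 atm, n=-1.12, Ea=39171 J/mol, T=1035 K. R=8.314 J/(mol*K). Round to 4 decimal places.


tau = A * P^n * exp(Ea/(R*T))
P^n = 25^(-1.12) = 0.02718361
Ea/(R*T) = 39171/(8.314*1035) = 4.552126
exp(Ea/(R*T)) = 94.833825
tau = 0.079 * 0.02718361 * 94.833825 = 0.2037 ms


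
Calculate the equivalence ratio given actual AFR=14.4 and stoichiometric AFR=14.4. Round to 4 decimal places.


phi = AFR_stoich / AFR_actual
phi = 14.4 / 14.4 = 1.0000


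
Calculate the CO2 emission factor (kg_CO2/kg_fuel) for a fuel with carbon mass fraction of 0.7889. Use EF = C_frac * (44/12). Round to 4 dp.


EF = C_frac * (M_CO2 / M_C)
EF = 0.7889 * (44/12)
EF = 0.7889 * 3.666667 = 2.8926 kg_CO2/kg_fuel


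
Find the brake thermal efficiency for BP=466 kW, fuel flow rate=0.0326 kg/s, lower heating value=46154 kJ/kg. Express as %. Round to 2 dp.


eta_BTE = (BP / (mf * LHV)) * 100
Denominator = 0.0326 * 46154 = 1504.6204 kW
eta_BTE = (466 / 1504.6204) * 100 = 30.97%


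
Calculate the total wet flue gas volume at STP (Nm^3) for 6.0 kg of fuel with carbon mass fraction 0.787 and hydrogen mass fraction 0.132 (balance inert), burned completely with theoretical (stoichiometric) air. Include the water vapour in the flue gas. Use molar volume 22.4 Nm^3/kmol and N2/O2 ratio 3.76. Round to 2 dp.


Per kg fuel: CO2 = (C/12 kmol)*22.4 = (0.787/12)*22.4 = 1.46907 Nm^3
Per kg fuel: H2O = (H/2 kmol)*22.4 = (0.132/2)*22.4 = 1.47840 Nm^3
O2 needed per kg fuel = C/12 + H/4 = 0.787/12 + 0.132/4 = 0.09858333 kmol
Per kg fuel: N2 = O2*3.76*22.4 = 0.09858333*3.76*22.4 = 8.30308 Nm^3
Total per kg = 1.46907 + 1.47840 + 8.30308 = 11.25055 Nm^3
Total = 11.25055 * 6.0 = 67.50 Nm^3


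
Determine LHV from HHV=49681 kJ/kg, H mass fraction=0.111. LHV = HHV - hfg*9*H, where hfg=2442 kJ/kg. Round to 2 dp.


LHV = HHV - hfg * 9 * H
Water correction = 2442 * 9 * 0.111 = 2439.558 kJ/kg
LHV = 49681 - 2439.558 = 47241.44 kJ/kg


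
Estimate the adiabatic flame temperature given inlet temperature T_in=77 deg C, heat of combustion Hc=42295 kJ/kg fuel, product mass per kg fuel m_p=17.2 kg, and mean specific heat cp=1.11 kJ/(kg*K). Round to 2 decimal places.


T_ad = T_in + Hc / (m_p * cp)
Denominator = 17.2 * 1.11 = 19.0920
Temperature rise = 42295 / 19.0920 = 2215.33 K
T_ad = 77 + 2215.33 = 2292.33 deg C


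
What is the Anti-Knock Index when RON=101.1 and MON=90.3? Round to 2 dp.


AKI = (RON + MON) / 2
AKI = (101.1 + 90.3) / 2
AKI = 191.4 / 2 = 95.70


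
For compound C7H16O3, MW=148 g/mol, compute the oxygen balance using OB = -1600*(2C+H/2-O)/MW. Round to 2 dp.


OB = -1600 * (2C + H/2 - O) / MW
Inner = 2*7 + 16/2 - 3 = 19.00
OB = -1600 * 19.00 / 148 = -205.41%


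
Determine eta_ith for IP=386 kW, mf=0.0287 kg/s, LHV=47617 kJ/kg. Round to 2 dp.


eta_ith = (IP / (mf * LHV)) * 100
Denominator = 0.0287 * 47617 = 1366.6079 kW
eta_ith = (386 / 1366.6079) * 100 = 28.25%


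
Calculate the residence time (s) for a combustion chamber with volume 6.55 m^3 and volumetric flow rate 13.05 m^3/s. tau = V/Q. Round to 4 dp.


tau = V / Q_flow
tau = 6.55 / 13.05 = 0.5019 s


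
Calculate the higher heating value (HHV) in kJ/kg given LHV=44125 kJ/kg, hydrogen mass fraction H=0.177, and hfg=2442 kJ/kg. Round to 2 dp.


HHV = LHV + hfg * 9 * H
Water addition = 2442 * 9 * 0.177 = 3890.106 kJ/kg
HHV = 44125 + 3890.106 = 48015.11 kJ/kg


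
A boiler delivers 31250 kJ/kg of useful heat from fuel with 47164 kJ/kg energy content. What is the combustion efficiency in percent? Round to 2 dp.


Efficiency = (Q_useful / Q_fuel) * 100
Efficiency = (31250 / 47164) * 100
Efficiency = 0.6626 * 100 = 66.26%


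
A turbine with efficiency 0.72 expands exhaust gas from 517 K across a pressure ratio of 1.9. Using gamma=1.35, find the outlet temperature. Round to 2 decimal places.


T_out = T_in * (1 - eta * (1 - PR^(-(gamma-1)/gamma)))
Exponent = -(1.35-1)/1.35 = -0.25925926
PR^exp = 1.9^(-0.25925926) = 0.84670193
Factor = 1 - 0.72*(1 - 0.84670193) = 0.88962539
T_out = 517 * 0.88962539 = 459.94 K


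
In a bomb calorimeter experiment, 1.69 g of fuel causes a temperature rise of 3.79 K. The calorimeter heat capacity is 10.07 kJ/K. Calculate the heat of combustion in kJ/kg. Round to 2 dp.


Hc = C_cal * delta_T / m_fuel
Q_released = 10.07 * 3.79 = 38.1653 kJ
m_fuel = 1.69 g = 1.69/1000 kg = 0.001690 kg
Hc = 38.1653 / 0.001690 = 22583.02 kJ/kg


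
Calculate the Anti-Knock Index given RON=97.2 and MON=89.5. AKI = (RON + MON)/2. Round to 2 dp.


AKI = (RON + MON) / 2
AKI = (97.2 + 89.5) / 2
AKI = 186.7 / 2 = 93.35


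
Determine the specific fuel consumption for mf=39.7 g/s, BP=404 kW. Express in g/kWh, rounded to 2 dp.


SFC = (mf / BP) * 3600
Rate = 39.7 / 404 = 0.098267 g/(s*kW)
SFC = 0.098267 * 3600 = 353.76 g/kWh


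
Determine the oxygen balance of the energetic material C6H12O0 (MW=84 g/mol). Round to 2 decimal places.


OB = -1600 * (2C + H/2 - O) / MW
Inner = 2*6 + 12/2 - 0 = 18.00
OB = -1600 * 18.00 / 84 = -342.86%


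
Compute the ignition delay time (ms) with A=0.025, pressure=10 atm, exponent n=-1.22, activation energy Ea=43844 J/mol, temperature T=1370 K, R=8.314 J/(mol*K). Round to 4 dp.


tau = A * P^n * exp(Ea/(R*T))
P^n = 10^(-1.22) = 0.06025596
Ea/(R*T) = 43844/(8.314*1370) = 3.849281
exp(Ea/(R*T)) = 46.959273
tau = 0.025 * 0.06025596 * 46.959273 = 0.0707 ms


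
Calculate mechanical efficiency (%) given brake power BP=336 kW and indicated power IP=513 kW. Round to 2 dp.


eta_mech = (BP / IP) * 100
Ratio = 336 / 513 = 0.6550
eta_mech = 0.6550 * 100 = 65.50%


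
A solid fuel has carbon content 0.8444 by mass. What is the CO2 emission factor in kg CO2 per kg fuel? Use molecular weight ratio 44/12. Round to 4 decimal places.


EF = C_frac * (M_CO2 / M_C)
EF = 0.8444 * (44/12)
EF = 0.8444 * 3.666667 = 3.0961 kg_CO2/kg_fuel


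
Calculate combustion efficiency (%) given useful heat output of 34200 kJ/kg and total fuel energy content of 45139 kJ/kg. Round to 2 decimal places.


Efficiency = (Q_useful / Q_fuel) * 100
Efficiency = (34200 / 45139) * 100
Efficiency = 0.7577 * 100 = 75.77%


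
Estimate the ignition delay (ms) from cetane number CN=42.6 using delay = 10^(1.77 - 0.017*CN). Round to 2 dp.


delay = 10^(1.77 - 0.017*CN)
Exponent = 1.77 - 0.017*42.6 = 1.0458
delay = 10^1.0458 = 11.11 ms


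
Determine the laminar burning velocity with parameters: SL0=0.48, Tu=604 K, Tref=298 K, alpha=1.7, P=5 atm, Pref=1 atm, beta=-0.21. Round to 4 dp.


SL = SL0 * (Tu/Tref)^alpha * (P/Pref)^beta
T ratio = 604/298 = 2.02684564
(T ratio)^alpha = 2.02684564^1.7 = 3.323496
(P/Pref)^beta = 5^(-0.21) = 0.713208
SL = 0.48 * 3.323496 * 0.713208 = 1.1378 m/s


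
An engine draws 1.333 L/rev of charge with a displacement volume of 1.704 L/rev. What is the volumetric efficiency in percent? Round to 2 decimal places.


eta_v = (V_actual / V_disp) * 100
Ratio = 1.333 / 1.704 = 0.7823
eta_v = 0.7823 * 100 = 78.23%


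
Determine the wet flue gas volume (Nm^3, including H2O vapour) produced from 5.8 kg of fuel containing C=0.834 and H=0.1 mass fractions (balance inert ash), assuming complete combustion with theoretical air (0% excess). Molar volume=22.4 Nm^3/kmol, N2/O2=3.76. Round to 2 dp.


Per kg fuel: CO2 = (C/12 kmol)*22.4 = (0.834/12)*22.4 = 1.55680 Nm^3
Per kg fuel: H2O = (H/2 kmol)*22.4 = (0.1/2)*22.4 = 1.12000 Nm^3
O2 needed per kg fuel = C/12 + H/4 = 0.834/12 + 0.1/4 = 0.09450000 kmol
Per kg fuel: N2 = O2*3.76*22.4 = 0.09450000*3.76*22.4 = 7.95917 Nm^3
Total per kg = 1.55680 + 1.12000 + 7.95917 = 10.63597 Nm^3
Total = 10.63597 * 5.8 = 61.69 Nm^3


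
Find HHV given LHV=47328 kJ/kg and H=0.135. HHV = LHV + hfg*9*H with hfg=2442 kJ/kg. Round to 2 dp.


HHV = LHV + hfg * 9 * H
Water addition = 2442 * 9 * 0.135 = 2967.030 kJ/kg
HHV = 47328 + 2967.030 = 50295.03 kJ/kg


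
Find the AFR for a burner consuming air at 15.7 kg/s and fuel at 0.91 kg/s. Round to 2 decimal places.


AFR = m_air / m_fuel
AFR = 15.7 / 0.91 = 17.25


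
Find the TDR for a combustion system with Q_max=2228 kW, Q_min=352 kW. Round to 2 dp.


TDR = Q_max / Q_min
TDR = 2228 / 352 = 6.33


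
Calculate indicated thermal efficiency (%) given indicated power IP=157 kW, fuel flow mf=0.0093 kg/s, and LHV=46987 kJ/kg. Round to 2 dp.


eta_ith = (IP / (mf * LHV)) * 100
Denominator = 0.0093 * 46987 = 436.9791 kW
eta_ith = (157 / 436.9791) * 100 = 35.93%


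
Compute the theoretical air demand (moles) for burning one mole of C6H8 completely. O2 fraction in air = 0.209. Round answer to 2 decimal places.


Balanced combustion: C6H8 + 8 O2 -> 6 CO2 + 4 H2O
O2 needed = C + H/4 = 6 + 8/4 = 8.00 moles
Air moles = O2 / 0.209 = 8.00 / 0.209 = 38.28 moles air


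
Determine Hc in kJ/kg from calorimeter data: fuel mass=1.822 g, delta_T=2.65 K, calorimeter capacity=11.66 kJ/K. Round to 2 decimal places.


Hc = C_cal * delta_T / m_fuel
Q_released = 11.66 * 2.65 = 30.8990 kJ
m_fuel = 1.822 g = 1.822/1000 kg = 0.001822 kg
Hc = 30.8990 / 0.001822 = 16958.84 kJ/kg


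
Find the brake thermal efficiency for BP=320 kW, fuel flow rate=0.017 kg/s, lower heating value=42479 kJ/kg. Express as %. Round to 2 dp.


eta_BTE = (BP / (mf * LHV)) * 100
Denominator = 0.017 * 42479 = 722.1430 kW
eta_BTE = (320 / 722.1430) * 100 = 44.31%


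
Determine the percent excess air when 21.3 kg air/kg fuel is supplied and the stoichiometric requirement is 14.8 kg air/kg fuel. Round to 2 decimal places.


Excess air = actual - stoichiometric = 21.3 - 14.8 = 6.50 kg/kg fuel
Excess air % = (excess / stoich) * 100 = (6.50 / 14.8) * 100 = 43.92%


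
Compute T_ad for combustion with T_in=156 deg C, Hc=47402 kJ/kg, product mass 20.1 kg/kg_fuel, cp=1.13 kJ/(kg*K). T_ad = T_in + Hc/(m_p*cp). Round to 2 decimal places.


T_ad = T_in + Hc / (m_p * cp)
Denominator = 20.1 * 1.13 = 22.7130
Temperature rise = 47402 / 22.7130 = 2087.00 K
T_ad = 156 + 2087.00 = 2243.00 deg C


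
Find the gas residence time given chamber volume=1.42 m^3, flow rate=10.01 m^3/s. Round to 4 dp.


tau = V / Q_flow
tau = 1.42 / 10.01 = 0.1419 s


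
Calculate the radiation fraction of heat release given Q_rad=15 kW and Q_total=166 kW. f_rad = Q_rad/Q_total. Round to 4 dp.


f_rad = Q_rad / Q_total
f_rad = 15 / 166 = 0.0904


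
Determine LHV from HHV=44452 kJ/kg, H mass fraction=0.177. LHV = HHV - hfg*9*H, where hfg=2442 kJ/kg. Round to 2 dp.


LHV = HHV - hfg * 9 * H
Water correction = 2442 * 9 * 0.177 = 3890.106 kJ/kg
LHV = 44452 - 3890.106 = 40561.89 kJ/kg


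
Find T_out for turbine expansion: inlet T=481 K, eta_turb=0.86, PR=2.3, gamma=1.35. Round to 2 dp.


T_out = T_in * (1 - eta * (1 - PR^(-(gamma-1)/gamma)))
Exponent = -(1.35-1)/1.35 = -0.25925926
PR^exp = 2.3^(-0.25925926) = 0.80578413
Factor = 1 - 0.86*(1 - 0.80578413) = 0.83297435
T_out = 481 * 0.83297435 = 400.66 K


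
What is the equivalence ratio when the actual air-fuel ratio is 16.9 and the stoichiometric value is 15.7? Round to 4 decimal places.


phi = AFR_stoich / AFR_actual
phi = 15.7 / 16.9 = 0.9290


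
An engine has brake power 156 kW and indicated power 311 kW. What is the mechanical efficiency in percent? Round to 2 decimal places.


eta_mech = (BP / IP) * 100
Ratio = 156 / 311 = 0.5016
eta_mech = 0.5016 * 100 = 50.16%


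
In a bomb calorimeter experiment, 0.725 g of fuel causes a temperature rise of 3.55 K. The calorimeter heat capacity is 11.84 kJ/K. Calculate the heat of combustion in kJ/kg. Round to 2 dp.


Hc = C_cal * delta_T / m_fuel
Q_released = 11.84 * 3.55 = 42.0320 kJ
m_fuel = 0.725 g = 0.725/1000 kg = 0.000725 kg
Hc = 42.0320 / 0.000725 = 57975.17 kJ/kg


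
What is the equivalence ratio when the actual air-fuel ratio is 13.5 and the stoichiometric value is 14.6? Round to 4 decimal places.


phi = AFR_stoich / AFR_actual
phi = 14.6 / 13.5 = 1.0815


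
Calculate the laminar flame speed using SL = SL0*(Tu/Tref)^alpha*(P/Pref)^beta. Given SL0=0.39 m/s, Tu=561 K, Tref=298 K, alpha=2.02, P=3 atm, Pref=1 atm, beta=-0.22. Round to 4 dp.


SL = SL0 * (Tu/Tref)^alpha * (P/Pref)^beta
T ratio = 561/298 = 1.88255034
(T ratio)^alpha = 1.88255034^2.02 = 3.589121
(P/Pref)^beta = 3^(-0.22) = 0.785296
SL = 0.39 * 3.589121 * 0.785296 = 1.0992 m/s


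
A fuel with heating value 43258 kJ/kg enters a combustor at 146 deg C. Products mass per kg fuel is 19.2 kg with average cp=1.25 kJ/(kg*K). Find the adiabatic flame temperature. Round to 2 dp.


T_ad = T_in + Hc / (m_p * cp)
Denominator = 19.2 * 1.25 = 24.0000
Temperature rise = 43258 / 24.0000 = 1802.42 K
T_ad = 146 + 1802.42 = 1948.42 deg C


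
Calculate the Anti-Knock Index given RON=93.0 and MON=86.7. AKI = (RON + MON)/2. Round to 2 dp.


AKI = (RON + MON) / 2
AKI = (93.0 + 86.7) / 2
AKI = 179.7 / 2 = 89.85


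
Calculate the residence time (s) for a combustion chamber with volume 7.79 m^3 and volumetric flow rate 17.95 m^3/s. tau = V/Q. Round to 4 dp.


tau = V / Q_flow
tau = 7.79 / 17.95 = 0.4340 s


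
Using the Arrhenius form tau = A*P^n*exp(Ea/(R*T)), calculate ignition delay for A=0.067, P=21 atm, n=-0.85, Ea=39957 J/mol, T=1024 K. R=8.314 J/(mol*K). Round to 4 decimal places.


tau = A * P^n * exp(Ea/(R*T))
P^n = 21^(-0.85) = 0.07518195
Ea/(R*T) = 39957/(8.314*1024) = 4.693350
exp(Ea/(R*T)) = 109.218396
tau = 0.067 * 0.07518195 * 109.218396 = 0.5502 ms


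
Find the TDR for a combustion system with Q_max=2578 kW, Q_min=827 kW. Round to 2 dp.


TDR = Q_max / Q_min
TDR = 2578 / 827 = 3.12


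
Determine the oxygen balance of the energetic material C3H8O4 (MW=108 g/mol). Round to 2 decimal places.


OB = -1600 * (2C + H/2 - O) / MW
Inner = 2*3 + 8/2 - 4 = 6.00
OB = -1600 * 6.00 / 108 = -88.89%


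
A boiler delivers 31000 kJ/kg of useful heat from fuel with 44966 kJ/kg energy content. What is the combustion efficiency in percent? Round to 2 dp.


Efficiency = (Q_useful / Q_fuel) * 100
Efficiency = (31000 / 44966) * 100
Efficiency = 0.6894 * 100 = 68.94%


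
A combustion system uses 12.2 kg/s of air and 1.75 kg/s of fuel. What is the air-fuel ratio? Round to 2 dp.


AFR = m_air / m_fuel
AFR = 12.2 / 1.75 = 6.97


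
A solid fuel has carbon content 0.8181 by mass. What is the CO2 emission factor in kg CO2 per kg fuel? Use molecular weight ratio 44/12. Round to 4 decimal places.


EF = C_frac * (M_CO2 / M_C)
EF = 0.8181 * (44/12)
EF = 0.8181 * 3.666667 = 2.9997 kg_CO2/kg_fuel


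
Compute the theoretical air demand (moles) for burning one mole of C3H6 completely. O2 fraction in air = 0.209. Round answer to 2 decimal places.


Balanced combustion: C3H6 + 4.5 O2 -> 3 CO2 + 3 H2O
O2 needed = C + H/4 = 3 + 6/4 = 4.50 moles
Air moles = O2 / 0.209 = 4.50 / 0.209 = 21.53 moles air


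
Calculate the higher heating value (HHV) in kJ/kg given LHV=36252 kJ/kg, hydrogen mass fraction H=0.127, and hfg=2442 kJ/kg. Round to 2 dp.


HHV = LHV + hfg * 9 * H
Water addition = 2442 * 9 * 0.127 = 2791.206 kJ/kg
HHV = 36252 + 2791.206 = 39043.21 kJ/kg


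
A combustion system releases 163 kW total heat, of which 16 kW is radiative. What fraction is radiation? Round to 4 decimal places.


f_rad = Q_rad / Q_total
f_rad = 16 / 163 = 0.0982


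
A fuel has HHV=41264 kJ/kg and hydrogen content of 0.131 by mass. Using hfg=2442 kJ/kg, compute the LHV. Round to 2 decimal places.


LHV = HHV - hfg * 9 * H
Water correction = 2442 * 9 * 0.131 = 2879.118 kJ/kg
LHV = 41264 - 2879.118 = 38384.88 kJ/kg


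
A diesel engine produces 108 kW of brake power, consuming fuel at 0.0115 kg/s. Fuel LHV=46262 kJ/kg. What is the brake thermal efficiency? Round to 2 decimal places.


eta_BTE = (BP / (mf * LHV)) * 100
Denominator = 0.0115 * 46262 = 532.0130 kW
eta_BTE = (108 / 532.0130) * 100 = 20.30%


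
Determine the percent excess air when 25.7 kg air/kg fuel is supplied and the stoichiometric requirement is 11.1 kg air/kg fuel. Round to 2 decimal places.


Excess air = actual - stoichiometric = 25.7 - 11.1 = 14.60 kg/kg fuel
Excess air % = (excess / stoich) * 100 = (14.60 / 11.1) * 100 = 131.53%


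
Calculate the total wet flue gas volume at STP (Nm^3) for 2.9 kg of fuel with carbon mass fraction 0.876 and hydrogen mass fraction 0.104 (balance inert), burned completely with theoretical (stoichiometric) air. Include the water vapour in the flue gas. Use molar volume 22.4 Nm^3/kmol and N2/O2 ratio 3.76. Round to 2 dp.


Per kg fuel: CO2 = (C/12 kmol)*22.4 = (0.876/12)*22.4 = 1.63520 Nm^3
Per kg fuel: H2O = (H/2 kmol)*22.4 = (0.104/2)*22.4 = 1.16480 Nm^3
O2 needed per kg fuel = C/12 + H/4 = 0.876/12 + 0.104/4 = 0.09900000 kmol
Per kg fuel: N2 = O2*3.76*22.4 = 0.09900000*3.76*22.4 = 8.33818 Nm^3
Total per kg = 1.63520 + 1.16480 + 8.33818 = 11.13818 Nm^3
Total = 11.13818 * 2.9 = 32.30 Nm^3


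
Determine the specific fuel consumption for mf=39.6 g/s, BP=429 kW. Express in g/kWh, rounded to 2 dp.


SFC = (mf / BP) * 3600
Rate = 39.6 / 429 = 0.092308 g/(s*kW)
SFC = 0.092308 * 3600 = 332.31 g/kWh


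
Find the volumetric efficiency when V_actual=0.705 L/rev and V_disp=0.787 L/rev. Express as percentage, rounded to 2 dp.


eta_v = (V_actual / V_disp) * 100
Ratio = 0.705 / 0.787 = 0.8958
eta_v = 0.8958 * 100 = 89.58%


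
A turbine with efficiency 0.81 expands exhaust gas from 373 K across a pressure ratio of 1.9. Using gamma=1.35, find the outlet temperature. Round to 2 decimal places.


T_out = T_in * (1 - eta * (1 - PR^(-(gamma-1)/gamma)))
Exponent = -(1.35-1)/1.35 = -0.25925926
PR^exp = 1.9^(-0.25925926) = 0.84670193
Factor = 1 - 0.81*(1 - 0.84670193) = 0.87582856
T_out = 373 * 0.87582856 = 326.68 K


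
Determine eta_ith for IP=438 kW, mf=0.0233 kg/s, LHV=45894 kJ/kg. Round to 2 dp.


eta_ith = (IP / (mf * LHV)) * 100
Denominator = 0.0233 * 45894 = 1069.3302 kW
eta_ith = (438 / 1069.3302) * 100 = 40.96%


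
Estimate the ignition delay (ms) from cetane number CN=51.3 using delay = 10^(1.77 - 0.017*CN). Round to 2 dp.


delay = 10^(1.77 - 0.017*CN)
Exponent = 1.77 - 0.017*51.3 = 0.8979
delay = 10^0.8979 = 7.90 ms


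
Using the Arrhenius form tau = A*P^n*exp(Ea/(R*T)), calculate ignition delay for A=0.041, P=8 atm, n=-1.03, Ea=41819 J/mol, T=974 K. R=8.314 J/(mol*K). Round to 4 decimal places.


tau = A * P^n * exp(Ea/(R*T))
P^n = 8^(-1.03) = 0.11744034
Ea/(R*T) = 41819/(8.314*974) = 5.164219
exp(Ea/(R*T)) = 174.900839
tau = 0.041 * 0.11744034 * 174.900839 = 0.8422 ms
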